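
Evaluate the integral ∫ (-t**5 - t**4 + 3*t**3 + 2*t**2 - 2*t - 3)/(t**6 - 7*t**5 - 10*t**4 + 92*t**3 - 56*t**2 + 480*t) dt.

Factor the denominator: t*(t - 6)*(t - 5)*(t + 4)*(t**2 + 4).
Partial-fraction decomposition: 3*(153*t - 1642)/(23200*(t**2 + 4)) - 613/(7200*(t + 4)) + 3338/(1305*(t - 5)) - 2789/(800*(t - 6)) - 1/(160*t).
Integrate each term; A/(t−a) gives A·log|t−a|; the (Bt+D)/(t²+p²) term gives a log and an atan.

-log(t)/160 - 2789*log(t - 6)/800 + 3338*log(t - 5)/1305 - 613*log(t + 4)/7200 + 459*log(t**2 + 4)/46400 - 2463*atan(t/2)/23200 + C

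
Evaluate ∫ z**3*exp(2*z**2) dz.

Let u = z², du = 2z dz; rewrite as (1/2)∫ u^1·exp(2u) du.
Now integrate by parts 1 time.

(2*z**2 - 1)*exp(2*z**2)/8 + C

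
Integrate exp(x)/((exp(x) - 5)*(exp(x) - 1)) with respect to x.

Let u = e^x, du = e^x dx.
The integral becomes ∫ du/((u-1)(u-5)); decompose into partial fractions.

log(exp(x) - 5)/4 - log(exp(x) - 1)/4 + C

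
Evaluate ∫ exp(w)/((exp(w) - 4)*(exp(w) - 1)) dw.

Let u = e^w, du = e^w dw.
The integral becomes ∫ du/((u-1)(u-4)); decompose into partial fractions.

log(exp(w) - 4)/3 - log(exp(w) - 1)/3 + C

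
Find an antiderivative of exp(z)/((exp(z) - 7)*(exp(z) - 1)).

Let u = e^z, du = e^z dz.
The integral becomes ∫ du/((u-7)(u-1)); decompose into partial fractions.

log(exp(z) - 7)/6 - log(exp(z) - 1)/6 + C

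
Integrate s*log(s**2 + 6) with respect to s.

s**2*log(s**2 + 6)/2 - s**2/2 + 3*log(s**2 + 6) + C

Let u = s**2 + 6, so du = (2*s) ds.
The integral becomes (1/2)·∫ log(u) du; integrate by parts with u′=log(u), dv′=du.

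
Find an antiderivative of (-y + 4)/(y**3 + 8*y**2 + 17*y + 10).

5*log(y + 1)/4 - 2*log(y + 2) + 3*log(y + 5)/4 + C

Factor the denominator: (y + 1)*(y + 2)*(y + 5).
Partial-fraction decomposition: 3/(4*(y + 5)) - 2/(y + 2) + 5/(4*(y + 1)).
Integrate each term: A/(y−a) contributes A·log|y−a|.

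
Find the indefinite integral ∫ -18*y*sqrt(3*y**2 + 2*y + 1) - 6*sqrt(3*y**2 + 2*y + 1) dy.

Let u = 3*y**2 + 2*y + 1, so du = (6*y + 2) dy.
Rewriting, the integral becomes -3·∫ √u du = -3·(2/3)u^(3/2).
Substituting back, u = 3*y**2 + 2*y + 1.

-2*(3*y**2 + 2*y + 1)**(3/2) + C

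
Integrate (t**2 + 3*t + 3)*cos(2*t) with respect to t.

Use integration by parts with u = t**2 + 3*t + 3, dv = cos(2*t) dt, so v = sin(2*t)/2.
Apply parts 2 times (tabular method): alternate signs, differentiate u down to 0, integrate dv up.

t**2*sin(2*t)/2 + 3*t*sin(2*t)/2 + t*cos(2*t)/2 + 5*sin(2*t)/4 + 3*cos(2*t)/4 + C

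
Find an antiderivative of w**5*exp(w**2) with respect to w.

(w**4 - 2*w**2 + 2)*exp(w**2)/2 + C

Let u = w², du = 2w dw; rewrite as (1/2)∫ u^2·exp(1u) du.
Now integrate by parts 2 times.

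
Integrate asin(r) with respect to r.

Use integration by parts with u = arcsin(r), dv = dr.
Then du = 1/sqrt(-r**2 + 1) dr.

r*asin(r) + sqrt(-r**2 + 1) + C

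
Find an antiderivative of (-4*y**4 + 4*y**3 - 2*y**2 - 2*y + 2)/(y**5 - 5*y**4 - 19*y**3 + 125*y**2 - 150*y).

-log(y)/75 - 343*log(y - 5)/50 + 119*log(y - 3)/24 - log(y - 2) - 217*log(y + 5)/200 + C

Factor the denominator: y*(y - 5)*(y - 3)*(y - 2)*(y + 5).
Partial-fraction decomposition: -217/(200*(y + 5)) - 1/(y - 2) + 119/(24*(y - 3)) - 343/(50*(y - 5)) - 1/(75*y).
Integrate each term: A/(y−a) contributes A·log|y−a|.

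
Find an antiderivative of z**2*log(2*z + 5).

z**3*log(2*z + 5)/3 - z**3/9 + 5*z**2/12 - 25*z/12 + 125*log(2*z + 5)/24 + C

Use integration by parts with u = log(2*z + 5), dv = z**2 dz.
Then du = 2/(2*z + 5) dz and v = z**3/3.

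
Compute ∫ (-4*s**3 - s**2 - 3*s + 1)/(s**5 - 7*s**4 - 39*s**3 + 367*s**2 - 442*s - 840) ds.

-131*log(s - 6)/26 + 539*log(s - 5)/72 - 283*log(s - 4)/110 - log(s + 1)/180 + 1345*log(s + 7)/10296 + C

Factor the denominator: (s - 6)*(s - 5)*(s - 4)*(s + 1)*(s + 7).
Partial-fraction decomposition: 1345/(10296*(s + 7)) - 1/(180*(s + 1)) - 283/(110*(s - 4)) + 539/(72*(s - 5)) - 131/(26*(s - 6)).
Integrate each term: A/(s−a) contributes A·log|s−a|.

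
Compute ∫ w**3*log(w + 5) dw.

w**4*log(w + 5)/4 - w**4/16 + 5*w**3/12 - 25*w**2/8 + 125*w/4 - 625*log(w + 5)/4 + C

Use integration by parts with u = log(w + 5), dv = w**3 dw.
Then du = 1/(w + 5) dw and v = w**4/4.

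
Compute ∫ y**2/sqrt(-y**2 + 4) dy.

Substitute y = 2·sin(θ), so dy = 2·cos(θ) dθ and the radical becomes sqrt(-y**2 + 4) = 2·cos(θ) by the Pythagorean identity.
Integrate the resulting trig expression in θ, then back-substitute θ = asin(y/2), sin(θ) = y/2, cos(θ) = sqrt(-y**2 + 4)/2 (absorbing any constant into C).

-y*sqrt(-y**2 + 4)/2 + 2*asin(y/2) + C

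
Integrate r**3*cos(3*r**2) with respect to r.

Let u = r², du = 2r dr; rewrite as (1/2)∫ u^1·cos(3u) du.
Now integrate by parts 1 time.

r**2*sin(3*r**2)/6 + cos(3*r**2)/18 + C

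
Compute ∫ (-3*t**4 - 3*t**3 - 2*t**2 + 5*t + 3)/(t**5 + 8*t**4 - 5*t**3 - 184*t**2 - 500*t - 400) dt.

Factor the denominator: (t - 5)*(t + 2)**2*(t + 4)*(t + 5).
Partial-fraction decomposition: -262/(15*(t + 5)) + 625/(36*(t + 4)) - 1399/(588*(t + 2)) + 13/(14*(t + 2)**2) - 1136/(2205*(t - 5)).
Integrate each term; A/(t−a) gives A·log|t−a|; A/(t−a)² gives −A/(t−a).

-1136*log(t - 5)/2205 - 1399*log(t + 2)/588 + 625*log(t + 4)/36 - 262*log(t + 5)/15 - 13/(14*t + 28) + C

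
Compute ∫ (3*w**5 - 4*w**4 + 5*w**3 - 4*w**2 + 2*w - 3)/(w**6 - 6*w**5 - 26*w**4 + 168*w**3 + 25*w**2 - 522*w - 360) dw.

909*log(w - 6)/154 - 2309*log(w - 4)/450 + 169*log(w - 3)/128 - 61*log(w + 1)/700 + 12613*log(w + 5)/12672 - 3/(80*w + 80) + C

Factor the denominator: (w - 6)*(w - 4)*(w - 3)*(w + 1)**2*(w + 5).
Partial-fraction decomposition: 12613/(12672*(w + 5)) - 61/(700*(w + 1)) + 3/(80*(w + 1)**2) + 169/(128*(w - 3)) - 2309/(450*(w - 4)) + 909/(154*(w - 6)).
Integrate each term; A/(w−a) gives A·log|w−a|; A/(w−a)² gives −A/(w−a).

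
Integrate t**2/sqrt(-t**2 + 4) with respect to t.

Substitute t = 2·sin(θ), so dt = 2·cos(θ) dθ and the radical becomes sqrt(-t**2 + 4) = 2·cos(θ) by the Pythagorean identity.
Integrate the resulting trig expression in θ, then back-substitute θ = asin(t/2), sin(θ) = t/2, cos(θ) = sqrt(-t**2 + 4)/2 (absorbing any constant into C).

-t*sqrt(-t**2 + 4)/2 + 2*asin(t/2) + C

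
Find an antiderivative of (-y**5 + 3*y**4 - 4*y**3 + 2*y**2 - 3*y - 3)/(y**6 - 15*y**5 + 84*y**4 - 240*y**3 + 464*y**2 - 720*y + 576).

Factor the denominator: (y - 6)*(y - 4)*(y - 3)*(y - 2)*(y**2 + 4).
Partial-fraction decomposition: (123*y - 112)/(2080*(y**2 + 4)) + 17/(64*(y - 2)) - 34/(13*(y - 3)) + 99/(16*(y - 4)) - 1567/(320*(y - 6)).
Integrate each term; A/(y−a) gives A·log|y−a|; the (By+D)/(y²+p²) term gives a log and an atan.

-1567*log(y - 6)/320 + 99*log(y - 4)/16 - 34*log(y - 3)/13 + 17*log(y - 2)/64 + 123*log(y**2 + 4)/4160 - 7*atan(y/2)/260 + C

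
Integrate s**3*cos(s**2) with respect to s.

Let u = s², du = 2s ds; rewrite as (1/2)∫ u^1·cos(1u) du.
Now integrate by parts 1 time.

s**2*sin(s**2)/2 + cos(s**2)/2 + C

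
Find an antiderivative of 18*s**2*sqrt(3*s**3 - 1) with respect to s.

Let u = 3*s**3 - 1, so du = (9*s**2) ds.
Rewriting, the integral becomes 2·∫ √u du = 2·(2/3)u^(3/2).
Substituting back, u = 3*s**3 - 1.

4*(3*s**3 - 1)**(3/2)/3 + C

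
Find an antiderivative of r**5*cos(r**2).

r**4*sin(r**2)/2 + r**2*cos(r**2) - sin(r**2) + C

Let u = r², du = 2r dr; rewrite as (1/2)∫ u^2·cos(1u) du.
Now integrate by parts 2 times.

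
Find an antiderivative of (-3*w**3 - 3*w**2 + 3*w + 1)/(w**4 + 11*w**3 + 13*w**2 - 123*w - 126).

-49*log(w - 3)/180 + log(w + 1)/60 + 523*log(w + 6)/45 - 431*log(w + 7)/30 + C

Factor the denominator: (w - 3)*(w + 1)*(w + 6)*(w + 7).
Partial-fraction decomposition: -431/(30*(w + 7)) + 523/(45*(w + 6)) + 1/(60*(w + 1)) - 49/(180*(w - 3)).
Integrate each term: A/(w−a) contributes A·log|w−a|.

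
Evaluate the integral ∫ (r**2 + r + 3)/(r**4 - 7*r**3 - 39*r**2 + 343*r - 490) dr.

59*log(r - 7)/140 - 11*log(r - 5)/24 + log(r - 2)/15 - 5*log(r + 7)/168 + C

Factor the denominator: (r - 7)*(r - 5)*(r - 2)*(r + 7).
Partial-fraction decomposition: -5/(168*(r + 7)) + 1/(15*(r - 2)) - 11/(24*(r - 5)) + 59/(140*(r - 7)).
Integrate each term: A/(r−a) contributes A·log|r−a|.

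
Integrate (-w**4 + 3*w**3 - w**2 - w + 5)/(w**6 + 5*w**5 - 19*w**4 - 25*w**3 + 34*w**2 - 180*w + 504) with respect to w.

-7*log(w - 3)/780 - 7*log(w - 2)/360 - 163*log(w + 3)/1560 + 3467*log(w + 7)/19080 - 269*log(w**2 + 4)/11024 + 67*atan(w/2)/5512 + C

Factor the denominator: (w - 3)*(w - 2)*(w + 3)*(w + 7)*(w**2 + 4).
Partial-fraction decomposition: -(269*w - 134)/(5512*(w**2 + 4)) + 3467/(19080*(w + 7)) - 163/(1560*(w + 3)) - 7/(360*(w - 2)) - 7/(780*(w - 3)).
Integrate each term; A/(w−a) gives A·log|w−a|; the (Bw+D)/(w²+p²) term gives a log and an atan.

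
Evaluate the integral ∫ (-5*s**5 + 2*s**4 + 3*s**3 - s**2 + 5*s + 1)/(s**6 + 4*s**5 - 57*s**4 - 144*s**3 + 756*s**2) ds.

Factor the denominator: s**2*(s - 6)*(s - 3)*(s + 6)*(s + 7).
Partial-fraction decomposition: -17545/(1274*(s + 7)) + 40759/(3888*(s + 6)) + 193/(486*(s - 3)) - 35645/(16848*(s - 6)) + 109/(15876*s) + 1/(756*s**2).
Integrate each term; A/(s−a) gives A·log|s−a|; A/(s−a)² gives −A/(s−a).

109*log(s)/15876 - 35645*log(s - 6)/16848 + 193*log(s - 3)/486 + 40759*log(s + 6)/3888 - 17545*log(s + 7)/1274 - 1/(756*s) + C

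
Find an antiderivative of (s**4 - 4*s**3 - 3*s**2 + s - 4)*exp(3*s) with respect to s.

(27*s**4 - 144*s**3 + 63*s**2 - 15*s - 103)*exp(3*s)/81 + C

Use integration by parts with u = s**4 - 4*s**3 - 3*s**2 + s - 4, dv = exp(3*s) ds, so v = exp(3*s)/3.
Apply parts 4 times (tabular method): alternate signs, differentiate u down to 0, integrate dv up.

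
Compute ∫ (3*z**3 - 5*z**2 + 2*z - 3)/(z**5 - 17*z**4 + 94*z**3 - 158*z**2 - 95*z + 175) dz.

265*log(z - 7)/64 - 2381*log(z - 5)/576 + log(z - 1)/64 - 13*log(z + 1)/576 + 257/(48*z - 240) + C

Factor the denominator: (z - 7)*(z - 5)**2*(z - 1)*(z + 1).
Partial-fraction decomposition: -13/(576*(z + 1)) + 1/(64*(z - 1)) - 2381/(576*(z - 5)) - 257/(48*(z - 5)**2) + 265/(64*(z - 7)).
Integrate each term; A/(z−a) gives A·log|z−a|; A/(z−a)² gives −A/(z−a).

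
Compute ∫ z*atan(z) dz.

z**2*atan(z)/2 - z/2 + atan(z)/2 + C

Use integration by parts with u = arctan(z), dv = z dz.
Then du = 1/(z**2 + 1) dz.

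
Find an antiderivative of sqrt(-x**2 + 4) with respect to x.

x*sqrt(-x**2 + 4)/2 + 2*asin(x/2) + C

Substitute x = 2·sin(θ), so dx = 2·cos(θ) dθ and the radical becomes sqrt(-x**2 + 4) = 2·cos(θ) by the Pythagorean identity.
Integrate the resulting trig expression in θ, then back-substitute θ = asin(x/2), sin(θ) = x/2, cos(θ) = sqrt(-x**2 + 4)/2 (absorbing any constant into C).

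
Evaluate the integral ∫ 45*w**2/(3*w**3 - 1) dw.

Let u = 3*w**3 - 1, so du = (9*w**2) dw.
Rewriting, the integral becomes 5·∫ 1/u du = 5·log(u).
Substituting back, u = 3*w**3 - 1.

5*log(3*w**3 - 1) + C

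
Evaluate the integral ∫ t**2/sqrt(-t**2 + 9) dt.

Substitute t = 3·sin(θ), so dt = 3·cos(θ) dθ and the radical becomes sqrt(-t**2 + 9) = 3·cos(θ) by the Pythagorean identity.
Integrate the resulting trig expression in θ, then back-substitute θ = asin(t/3), sin(θ) = t/3, cos(θ) = sqrt(-t**2 + 9)/3 (absorbing any constant into C).

-t*sqrt(-t**2 + 9)/2 + 9*asin(t/3)/2 + C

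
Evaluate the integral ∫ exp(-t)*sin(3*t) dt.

Let I denote the integral. Integrate by parts with u = sin(3*t), dv = exp(-t) dt, so v = -exp(-t): I = -exp(-t)*sin(3*t) + 3·∫ exp(-t)*cos(3*t) dt.
Apply parts again with u = cos(3*t), dv = exp(-t) dt: ∫ exp(-t)*cos(3*t) dt = -exp(-t)*cos(3*t) − 3·I. Substituting back brings back I: I = -exp(-t)*sin(3*t) - 3*exp(-t)*cos(3*t) − 9·I.
Solving for I: (1 + 9)·I equals the remaining terms, so I = (1/10)·(-exp(-t)*sin(3*t) - 3*exp(-t)*cos(3*t)).

-exp(-t)*sin(3*t)/10 - 3*exp(-t)*cos(3*t)/10 + C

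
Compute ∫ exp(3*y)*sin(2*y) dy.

3*exp(3*y)*sin(2*y)/13 - 2*exp(3*y)*cos(2*y)/13 + C

Let I denote the integral. Integrate by parts with u = sin(2*y), dv = exp(3*y) dy, so v = exp(3*y)/3: I = exp(3*y)*sin(2*y)/3 − (2/3)·∫ exp(3*y)*cos(2*y) dy.
Apply parts again with u = cos(2*y), dv = exp(3*y) dy: ∫ exp(3*y)*cos(2*y) dy = exp(3*y)*cos(2*y)/3 + (2/3)·I. Substituting back brings back I: I = exp(3*y)*sin(2*y)/3 - 2*exp(3*y)*cos(2*y)/9 − (4/9)·I.
Solving for I: (1 + 4/9)·I equals the remaining terms, so I = (9/13)·(exp(3*y)*sin(2*y)/3 - 2*exp(3*y)*cos(2*y)/9).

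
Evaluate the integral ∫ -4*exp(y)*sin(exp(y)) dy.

4*cos(exp(y)) + C

Let u = exp(y), so du = (exp(y)) dy.
Rewriting, the integral becomes -4·∫ sin(u) du = -4·-cos(u).
Substituting back, u = exp(y).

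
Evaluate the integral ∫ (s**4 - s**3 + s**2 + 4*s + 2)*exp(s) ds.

Use integration by parts with u = s**4 - s**3 + s**2 + 4*s + 2, dv = exp(s) ds, so v = exp(s).
Apply parts 4 times (tabular method): alternate signs, differentiate u down to 0, integrate dv up.

(s**4 - 5*s**3 + 16*s**2 - 28*s + 30)*exp(s) + C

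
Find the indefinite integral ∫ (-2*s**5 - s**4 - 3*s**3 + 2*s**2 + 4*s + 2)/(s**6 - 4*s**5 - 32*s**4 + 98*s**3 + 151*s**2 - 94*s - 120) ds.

Factor the denominator: (s - 6)*(s - 4)*(s - 1)*(s + 1)**2*(s + 5).
Partial-fraction decomposition: -377/(594*(s + 5)) + 221/(4900*(s + 1)) - 1/(70*(s + 1)**2) + 1/(180*(s - 1)) + 1223/(675*(s - 4)) - 8699/(2695*(s - 6)).
Integrate each term; A/(s−a) gives A·log|s−a|; A/(s−a)² gives −A/(s−a).

-8699*log(s - 6)/2695 + 1223*log(s - 4)/675 + log(s - 1)/180 + 221*log(s + 1)/4900 - 377*log(s + 5)/594 + 1/(70*s + 70) + C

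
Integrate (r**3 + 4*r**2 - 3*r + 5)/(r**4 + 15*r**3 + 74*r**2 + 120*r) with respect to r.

log(r)/24 - 17*log(r + 4)/8 - log(r + 5) + 49*log(r + 6)/12 + C

Factor the denominator: r*(r + 4)*(r + 5)*(r + 6).
Partial-fraction decomposition: 49/(12*(r + 6)) - 1/(r + 5) - 17/(8*(r + 4)) + 1/(24*r).
Integrate each term: A/(r−a) contributes A·log|r−a|.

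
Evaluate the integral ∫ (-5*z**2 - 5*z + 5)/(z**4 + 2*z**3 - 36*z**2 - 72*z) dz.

-5*log(z)/72 - 205*log(z - 6)/576 - 5*log(z + 2)/64 + 145*log(z + 6)/288 + C

Factor the denominator: z*(z - 6)*(z + 2)*(z + 6).
Partial-fraction decomposition: 145/(288*(z + 6)) - 5/(64*(z + 2)) - 205/(576*(z - 6)) - 5/(72*z).
Integrate each term: A/(z−a) contributes A·log|z−a|.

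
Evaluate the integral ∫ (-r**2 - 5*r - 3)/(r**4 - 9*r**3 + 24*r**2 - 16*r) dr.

3*log(r)/16 + 13*log(r - 4)/16 - log(r - 1) + 13/(4*r - 16) + C

Factor the denominator: r*(r - 4)**2*(r - 1).
Partial-fraction decomposition: -1/(r - 1) + 13/(16*(r - 4)) - 13/(4*(r - 4)**2) + 3/(16*r).
Integrate each term; A/(r−a) gives A·log|r−a|; A/(r−a)² gives −A/(r−a).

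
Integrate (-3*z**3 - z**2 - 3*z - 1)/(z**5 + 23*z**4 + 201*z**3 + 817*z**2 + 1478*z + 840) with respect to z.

log(z + 1)/90 - 187*log(z + 4)/18 + 91*log(z + 5)/2 - 629*log(z + 6)/10 + 250*log(z + 7)/9 + C

Factor the denominator: (z + 1)*(z + 4)*(z + 5)*(z + 6)*(z + 7).
Partial-fraction decomposition: 250/(9*(z + 7)) - 629/(10*(z + 6)) + 91/(2*(z + 5)) - 187/(18*(z + 4)) + 1/(90*(z + 1)).
Integrate each term: A/(z−a) contributes A·log|z−a|.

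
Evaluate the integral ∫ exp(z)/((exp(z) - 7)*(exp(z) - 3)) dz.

Let u = e^z, du = e^z dz.
The integral becomes ∫ du/((u-7)(u-3)); decompose into partial fractions.

log(exp(z) - 7)/4 - log(exp(z) - 3)/4 + C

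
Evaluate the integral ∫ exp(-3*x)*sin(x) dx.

Let I denote the integral. Integrate by parts with u = sin(x), dv = exp(-3*x) dx, so v = -exp(-3*x)/3: I = -exp(-3*x)*sin(x)/3 + (1/3)·∫ exp(-3*x)*cos(x) dx.
Apply parts again with u = cos(x), dv = exp(-3*x) dx: ∫ exp(-3*x)*cos(x) dx = -exp(-3*x)*cos(x)/3 − (1/3)·I. Substituting back brings back I: I = -exp(-3*x)*sin(x)/3 - exp(-3*x)*cos(x)/9 − (1/9)·I.
Solving for I: (1 + 1/9)·I equals the remaining terms, so I = (9/10)·(-exp(-3*x)*sin(x)/3 - exp(-3*x)*cos(x)/9).

-3*exp(-3*x)*sin(x)/10 - exp(-3*x)*cos(x)/10 + C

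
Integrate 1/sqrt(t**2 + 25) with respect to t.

Substitute t = 5·tan(θ), so dt = 5·sec(θ)^2 dθ and the radical becomes sqrt(t**2 + 25) = 5·sec(θ) by the Pythagorean identity.
Integrate the resulting trig expression in θ, then back-substitute tan(θ) = t/5, sec(θ) = sqrt(t**2 + 25)/5 (absorbing any constant into C).

log(t + sqrt(t**2 + 25)) + C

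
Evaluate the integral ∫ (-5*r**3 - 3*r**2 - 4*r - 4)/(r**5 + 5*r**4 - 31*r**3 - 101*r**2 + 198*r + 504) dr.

-194*log(r - 4)/231 + 89*log(r - 3)/150 + 16*log(r + 2)/75 - 29*log(r + 3)/42 + 199*log(r + 7)/275 + C

Factor the denominator: (r - 4)*(r - 3)*(r + 2)*(r + 3)*(r + 7).
Partial-fraction decomposition: 199/(275*(r + 7)) - 29/(42*(r + 3)) + 16/(75*(r + 2)) + 89/(150*(r - 3)) - 194/(231*(r - 4)).
Integrate each term: A/(r−a) contributes A·log|r−a|.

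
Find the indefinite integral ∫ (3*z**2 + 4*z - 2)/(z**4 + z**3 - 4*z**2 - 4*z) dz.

Factor the denominator: z*(z - 2)*(z + 1)*(z + 2).
Partial-fraction decomposition: -1/(4*(z + 2)) - 1/(z + 1) + 3/(4*(z - 2)) + 1/(2*z).
Integrate each term: A/(z−a) contributes A·log|z−a|.

log(z)/2 + 3*log(z - 2)/4 - log(z + 1) - log(z + 2)/4 + C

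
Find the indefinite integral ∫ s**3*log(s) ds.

Use integration by parts with u = log(s), dv = s**3 ds.
Then du = 1/s ds and v = s**4/4.

s**4*log(s)/4 - s**4/16 + C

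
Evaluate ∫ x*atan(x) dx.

x**2*atan(x)/2 - x/2 + atan(x)/2 + C

Use integration by parts with u = arctan(x), dv = x dx.
Then du = 1/(x**2 + 1) dx.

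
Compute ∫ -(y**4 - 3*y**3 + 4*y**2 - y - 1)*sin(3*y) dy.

Use integration by parts with u = y**4 - 3*y**3 + 4*y**2 - y - 1, dv = -sin(3*y) dy, so v = cos(3*y)/3.
Apply parts 4 times (tabular method): alternate signs, differentiate u down to 0, integrate dv up.

y**4*cos(3*y)/3 - 4*y**3*sin(3*y)/9 - y**3*cos(3*y) + y**2*sin(3*y) + 8*y**2*cos(3*y)/9 - 16*y*sin(3*y)/27 + y*cos(3*y)/3 - sin(3*y)/9 - 43*cos(3*y)/81 + C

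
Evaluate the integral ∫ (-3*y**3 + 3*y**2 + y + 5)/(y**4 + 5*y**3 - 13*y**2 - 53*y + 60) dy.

Factor the denominator: (y - 3)*(y - 1)*(y + 4)*(y + 5).
Partial-fraction decomposition: -75/(8*(y + 5)) + 241/(35*(y + 4)) - 1/(10*(y - 1)) - 23/(56*(y - 3)).
Integrate each term: A/(y−a) contributes A·log|y−a|.

-23*log(y - 3)/56 - log(y - 1)/10 + 241*log(y + 4)/35 - 75*log(y + 5)/8 + C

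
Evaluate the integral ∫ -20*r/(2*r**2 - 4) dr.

Let u = 2*r**2 - 4, so du = (4*r) dr.
Rewriting, the integral becomes -5·∫ 1/u du = -5·log(u).
Substituting back, u = 2*r**2 - 4.

-5*log(2*r**2 - 4) + C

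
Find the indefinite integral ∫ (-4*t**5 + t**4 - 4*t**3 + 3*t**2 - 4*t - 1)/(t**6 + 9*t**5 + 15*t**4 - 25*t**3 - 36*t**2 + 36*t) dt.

-log(t)/36 - 293*log(t - 1)/2352 - 65*log(t + 2)/24 + 1199*log(t + 3)/144 - 33395*log(t + 6)/3528 + 3/(28*t - 28) + C

Factor the denominator: t*(t - 1)**2*(t + 2)*(t + 3)*(t + 6).
Partial-fraction decomposition: -33395/(3528*(t + 6)) + 1199/(144*(t + 3)) - 65/(24*(t + 2)) - 293/(2352*(t - 1)) - 3/(28*(t - 1)**2) - 1/(36*t).
Integrate each term; A/(t−a) gives A·log|t−a|; A/(t−a)² gives −A/(t−a).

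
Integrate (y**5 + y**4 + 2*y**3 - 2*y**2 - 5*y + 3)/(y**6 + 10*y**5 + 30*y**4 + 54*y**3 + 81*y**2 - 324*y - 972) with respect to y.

49*log(y - 2)/2600 - 787*log(y + 3)/675 + 2317*log(y + 6)/1080 + log(y**2 + 9)/1170 - 271*atan(y/3)/1755 - 4/(5*y + 15) + C

Factor the denominator: (y - 2)*(y + 3)**2*(y + 6)*(y**2 + 9).
Partial-fraction decomposition: (y - 271)/(585*(y**2 + 9)) + 2317/(1080*(y + 6)) - 787/(675*(y + 3)) + 4/(5*(y + 3)**2) + 49/(2600*(y - 2)).
Integrate each term; A/(y−a) gives A·log|y−a|; the (By+D)/(y²+p²) term gives a log and an atan.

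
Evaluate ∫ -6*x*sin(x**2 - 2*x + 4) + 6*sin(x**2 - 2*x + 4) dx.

Let u = x**2 - 2*x + 4, so du = (2*x - 2) dx.
Rewriting, the integral becomes -3·∫ sin(u) du = -3·-cos(u).
Substituting back, u = x**2 - 2*x + 4.

3*cos(x**2 - 2*x + 4) + C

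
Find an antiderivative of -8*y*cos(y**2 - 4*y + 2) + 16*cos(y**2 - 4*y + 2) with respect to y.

-4*sin(y**2 - 4*y + 2) + C

Let u = y**2 - 4*y + 2, so du = (2*y - 4) dy.
Rewriting, the integral becomes -4·∫ cos(u) du = -4·sin(u).
Substituting back, u = y**2 - 4*y + 2.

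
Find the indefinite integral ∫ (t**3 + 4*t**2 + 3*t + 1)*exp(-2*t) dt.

Use integration by parts with u = t**3 + 4*t**2 + 3*t + 1, dv = exp(-2*t) dt, so v = -exp(-2*t)/2.
Apply parts 3 times (tabular method): alternate signs, differentiate u down to 0, integrate dv up.

(-4*t**3 - 22*t**2 - 34*t - 21)*exp(-2*t)/8 + C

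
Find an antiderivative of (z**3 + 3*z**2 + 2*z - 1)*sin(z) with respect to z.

Use integration by parts with u = z**3 + 3*z**2 + 2*z - 1, dv = sin(z) dz, so v = -cos(z).
Apply parts 3 times (tabular method): alternate signs, differentiate u down to 0, integrate dv up.

-z**3*cos(z) + 3*z**2*sin(z) - 3*z**2*cos(z) + 6*z*sin(z) + 4*z*cos(z) - 4*sin(z) + 7*cos(z) + C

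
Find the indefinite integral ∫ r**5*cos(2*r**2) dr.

r**4*sin(2*r**2)/4 + r**2*cos(2*r**2)/4 - sin(2*r**2)/8 + C

Let u = r², du = 2r dr; rewrite as (1/2)∫ u^2·cos(2u) du.
Now integrate by parts 2 times.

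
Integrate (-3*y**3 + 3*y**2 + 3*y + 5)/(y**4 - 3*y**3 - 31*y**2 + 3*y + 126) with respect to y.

-214*log(y - 7)/125 + log(y - 2)/125 - 162*log(y + 3)/125 - 52/(25*y + 75) + C

Factor the denominator: (y - 7)*(y - 2)*(y + 3)**2.
Partial-fraction decomposition: -162/(125*(y + 3)) + 52/(25*(y + 3)**2) + 1/(125*(y - 2)) - 214/(125*(y - 7)).
Integrate each term; A/(y−a) gives A·log|y−a|; A/(y−a)² gives −A/(y−a).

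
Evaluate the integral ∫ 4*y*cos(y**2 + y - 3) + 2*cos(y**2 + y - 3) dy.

Let u = y**2 + y - 3, so du = (2*y + 1) dy.
Rewriting, the integral becomes 2·∫ cos(u) du = 2·sin(u).
Substituting back, u = y**2 + y - 3.

2*sin(y**2 + y - 3) + C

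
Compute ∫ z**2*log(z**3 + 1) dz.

Let u = z**3 + 1, so du = (3*z**2) dz.
The integral becomes (1/3)·∫ log(u) du; integrate by parts with u′=log(u), dv′=du.

z**3*log(z**3 + 1)/3 - z**3/3 + log(z**3 + 1)/3 + C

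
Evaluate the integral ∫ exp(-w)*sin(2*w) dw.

Let I denote the integral. Integrate by parts with u = sin(2*w), dv = exp(-w) dw, so v = -exp(-w): I = -exp(-w)*sin(2*w) + 2·∫ exp(-w)*cos(2*w) dw.
Apply parts again with u = cos(2*w), dv = exp(-w) dw: ∫ exp(-w)*cos(2*w) dw = -exp(-w)*cos(2*w) − 2·I. Substituting back brings back I: I = -exp(-w)*sin(2*w) - 2*exp(-w)*cos(2*w) − 4·I.
Solving for I: (1 + 4)·I equals the remaining terms, so I = (1/5)·(-exp(-w)*sin(2*w) - 2*exp(-w)*cos(2*w)).

-exp(-w)*sin(2*w)/5 - 2*exp(-w)*cos(2*w)/5 + C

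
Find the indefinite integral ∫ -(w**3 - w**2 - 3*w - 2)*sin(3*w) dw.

w**3*cos(3*w)/3 - w**2*sin(3*w)/3 - w**2*cos(3*w)/3 + 2*w*sin(3*w)/9 - 11*w*cos(3*w)/9 + 11*sin(3*w)/27 - 16*cos(3*w)/27 + C

Use integration by parts with u = w**3 - w**2 - 3*w - 2, dv = -sin(3*w) dw, so v = cos(3*w)/3.
Apply parts 3 times (tabular method): alternate signs, differentiate u down to 0, integrate dv up.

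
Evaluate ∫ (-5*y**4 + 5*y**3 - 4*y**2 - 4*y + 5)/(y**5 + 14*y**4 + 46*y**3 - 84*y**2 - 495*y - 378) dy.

-313*log(y - 3)/2160 + log(y + 1)/48 - 559*log(y + 3)/144 + 1535*log(y + 6)/27 - 13883*log(y + 7)/240 + C

Factor the denominator: (y - 3)*(y + 1)*(y + 3)*(y + 6)*(y + 7).
Partial-fraction decomposition: -13883/(240*(y + 7)) + 1535/(27*(y + 6)) - 559/(144*(y + 3)) + 1/(48*(y + 1)) - 313/(2160*(y - 3)).
Integrate each term: A/(y−a) contributes A·log|y−a|.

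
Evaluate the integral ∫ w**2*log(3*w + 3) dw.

w**3*log(3*w + 3)/3 - w**3/9 + w**2/6 - w/3 + log(w + 1)/3 + C

Use integration by parts with u = log(3*w + 3), dv = w**2 dw.
Then du = 3/(3*w + 3) dw and v = w**3/3.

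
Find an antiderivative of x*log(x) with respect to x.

x**2*log(x)/2 - x**2/4 + C

Use integration by parts with u = log(x), dv = x dx.
Then du = 1/x dx and v = x**2/2.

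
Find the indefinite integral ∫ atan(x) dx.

Use integration by parts with u = arctan(x), dv = dx.
Then du = 1/(x**2 + 1) dx.

x*atan(x) - log(x**2 + 1)/2 + C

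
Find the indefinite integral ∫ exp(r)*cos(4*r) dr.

4*exp(r)*sin(4*r)/17 + exp(r)*cos(4*r)/17 + C

Let I denote the integral. Integrate by parts with u = cos(4*r), dv = exp(r) dr, so v = exp(r): I = exp(r)*cos(4*r) + 4·∫ exp(r)*sin(4*r) dr.
Apply parts again with u = sin(4*r), dv = exp(r) dr: ∫ exp(r)*sin(4*r) dr = exp(r)*sin(4*r) − 4·I. Substituting back brings back I: I = 4*exp(r)*sin(4*r) + exp(r)*cos(4*r) − 16·I.
Solving for I: (1 + 16)·I equals the remaining terms, so I = (1/17)·(4*exp(r)*sin(4*r) + exp(r)*cos(4*r)).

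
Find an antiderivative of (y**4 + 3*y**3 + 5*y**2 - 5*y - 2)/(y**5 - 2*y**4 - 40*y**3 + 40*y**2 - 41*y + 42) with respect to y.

Factor the denominator: (y - 7)*(y - 1)*(y + 6)*(y**2 + 1).
Partial-fraction decomposition: -(151*y - 18)/(925*(y**2 + 1)) + 856/(3367*(y + 6)) - 1/(42*(y - 1)) + 1819/(1950*(y - 7)).
Integrate each term; A/(y−a) gives A·log|y−a|; the (By+D)/(y²+p²) term gives a log and an atan.

1819*log(y - 7)/1950 - log(y - 1)/42 + 856*log(y + 6)/3367 - 151*log(y**2 + 1)/1850 + 18*atan(y)/925 + C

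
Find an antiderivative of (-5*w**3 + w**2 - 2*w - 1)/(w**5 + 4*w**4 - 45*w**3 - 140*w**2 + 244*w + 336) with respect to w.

Factor the denominator: (w - 6)*(w - 2)*(w + 1)*(w + 4)*(w + 7).
Partial-fraction decomposition: 1777/(2106*(w + 7)) - 343/(540*(w + 4)) + 1/(54*(w + 1)) + 41/(648*(w - 2)) - 151/(520*(w - 6)).
Integrate each term: A/(w−a) contributes A·log|w−a|.

-151*log(w - 6)/520 + 41*log(w - 2)/648 + log(w + 1)/54 - 343*log(w + 4)/540 + 1777*log(w + 7)/2106 + C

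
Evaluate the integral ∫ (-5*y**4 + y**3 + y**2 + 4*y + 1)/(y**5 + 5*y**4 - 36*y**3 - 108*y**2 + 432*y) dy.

Factor the denominator: y*(y - 4)*(y - 3)*(y + 6)**2.
Partial-fraction decomposition: -85289/(24300*(y + 6)) + 6683/(540*(y + 6)**2) + 356/(243*(y - 3)) - 1183/(400*(y - 4)) + 1/(432*y).
Integrate each term; A/(y−a) gives A·log|y−a|; A/(y−a)² gives −A/(y−a).

log(y)/432 - 1183*log(y - 4)/400 + 356*log(y - 3)/243 - 85289*log(y + 6)/24300 - 6683/(540*y + 3240) + C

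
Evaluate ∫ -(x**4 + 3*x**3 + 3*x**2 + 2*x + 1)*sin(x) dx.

Use integration by parts with u = x**4 + 3*x**3 + 3*x**2 + 2*x + 1, dv = -sin(x) dx, so v = cos(x).
Apply parts 4 times (tabular method): alternate signs, differentiate u down to 0, integrate dv up.

x**4*cos(x) - 4*x**3*sin(x) + 3*x**3*cos(x) - 9*x**2*sin(x) - 9*x**2*cos(x) + 18*x*sin(x) - 16*x*cos(x) + 16*sin(x) + 19*cos(x) + C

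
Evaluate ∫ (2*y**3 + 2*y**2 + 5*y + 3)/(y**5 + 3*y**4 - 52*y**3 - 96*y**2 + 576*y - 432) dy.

179*log(y - 6)/960 - 37*log(y - 2)/256 + 12*log(y - 1)/245 - 3421*log(y + 6)/37632 - 129/(224*y + 1344) + C

Factor the denominator: (y - 6)*(y - 2)*(y - 1)*(y + 6)**2.
Partial-fraction decomposition: -3421/(37632*(y + 6)) + 129/(224*(y + 6)**2) + 12/(245*(y - 1)) - 37/(256*(y - 2)) + 179/(960*(y - 6)).
Integrate each term; A/(y−a) gives A·log|y−a|; A/(y−a)² gives −A/(y−a).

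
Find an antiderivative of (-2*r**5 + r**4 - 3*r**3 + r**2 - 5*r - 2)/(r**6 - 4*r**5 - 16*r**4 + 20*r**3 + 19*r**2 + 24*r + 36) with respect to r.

Factor the denominator: (r - 6)*(r - 2)*(r + 1)*(r + 3)*(r**2 + 1).
Partial-fraction decomposition: -(8*r + 11)/(185*(r**2 + 1)) - 67/(90*(r + 3)) + 5/(42*(r + 1)) + 4/(15*(r - 2)) - 3725/(2331*(r - 6)).
Integrate each term; A/(r−a) gives A·log|r−a|; the (Br+D)/(r²+p²) term gives a log and an atan.

-3725*log(r - 6)/2331 + 4*log(r - 2)/15 + 5*log(r + 1)/42 - 67*log(r + 3)/90 - 4*log(r**2 + 1)/185 - 11*atan(r)/185 + C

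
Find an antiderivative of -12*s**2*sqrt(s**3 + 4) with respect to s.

Let u = s**3 + 4, so du = (3*s**2) ds.
Rewriting, the integral becomes -4·∫ √u du = -4·(2/3)u^(3/2).
Substituting back, u = s**3 + 4.

-8*(s**3 + 4)**(3/2)/3 + C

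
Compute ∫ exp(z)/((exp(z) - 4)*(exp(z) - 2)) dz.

Let u = e^z, du = e^z dz.
The integral becomes ∫ du/((u-4)(u-2)); decompose into partial fractions.

log(exp(z) - 4)/2 - log(exp(z) - 2)/2 + C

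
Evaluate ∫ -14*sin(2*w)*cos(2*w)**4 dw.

7*cos(2*w)**5/5 + C

Let u = cos(2*w), so du = (-2*sin(2*w)) dw.
Rewriting, the integral becomes 7·∫ u^4 du = 7·u^5/5.
Substituting back, u = cos(2*w).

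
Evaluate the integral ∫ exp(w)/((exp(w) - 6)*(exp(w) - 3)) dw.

Let u = e^w, du = e^w dw.
The integral becomes ∫ du/((u-3)(u-6)); decompose into partial fractions.

log(exp(w) - 6)/3 - log(exp(w) - 3)/3 + C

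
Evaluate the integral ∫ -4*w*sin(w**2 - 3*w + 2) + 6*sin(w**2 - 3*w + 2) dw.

2*cos(w**2 - 3*w + 2) + C

Let u = w**2 - 3*w + 2, so du = (2*w - 3) dw.
Rewriting, the integral becomes -2·∫ sin(u) du = -2·-cos(u).
Substituting back, u = w**2 - 3*w + 2.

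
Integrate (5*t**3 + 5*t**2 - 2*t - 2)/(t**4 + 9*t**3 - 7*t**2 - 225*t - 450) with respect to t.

Factor the denominator: (t - 5)*(t + 3)*(t + 5)*(t + 6).
Partial-fraction decomposition: 890/(33*(t + 6)) - 123/(5*(t + 5)) + 43/(24*(t + 3)) + 369/(440*(t - 5)).
Integrate each term: A/(t−a) contributes A·log|t−a|.

369*log(t - 5)/440 + 43*log(t + 3)/24 - 123*log(t + 5)/5 + 890*log(t + 6)/33 + C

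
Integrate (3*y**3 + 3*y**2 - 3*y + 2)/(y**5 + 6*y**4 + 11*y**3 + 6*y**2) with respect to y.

-10*log(y)/9 + 5*log(y + 1)/2 + log(y + 2) - 43*log(y + 3)/18 - 1/(3*y) + C

Factor the denominator: y**2*(y + 1)*(y + 2)*(y + 3).
Partial-fraction decomposition: -43/(18*(y + 3)) + 1/(y + 2) + 5/(2*(y + 1)) - 10/(9*y) + 1/(3*y**2).
Integrate each term; A/(y−a) gives A·log|y−a|; A/(y−a)² gives −A/(y−a).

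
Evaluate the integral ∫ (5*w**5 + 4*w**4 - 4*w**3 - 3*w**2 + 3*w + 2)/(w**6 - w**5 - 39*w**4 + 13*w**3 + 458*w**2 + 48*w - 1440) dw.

Factor the denominator: (w - 5)*(w - 4)*(w - 2)*(w + 3)**2*(w + 4).
Partial-fraction decomposition: 1949/(216*(w + 4)) - 543413/(78400*(w + 3)) + 817/(280*(w + 3)**2) + 47/(225*(w - 2)) - 2927/(392*(w - 4)) + 17567/(1728*(w - 5)).
Integrate each term; A/(w−a) gives A·log|w−a|; A/(w−a)² gives −A/(w−a).

17567*log(w - 5)/1728 - 2927*log(w - 4)/392 + 47*log(w - 2)/225 - 543413*log(w + 3)/78400 + 1949*log(w + 4)/216 - 817/(280*w + 840) + C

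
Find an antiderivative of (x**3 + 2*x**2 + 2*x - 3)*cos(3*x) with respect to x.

Use integration by parts with u = x**3 + 2*x**2 + 2*x - 3, dv = cos(3*x) dx, so v = sin(3*x)/3.
Apply parts 3 times (tabular method): alternate signs, differentiate u down to 0, integrate dv up.

x**3*sin(3*x)/3 + 2*x**2*sin(3*x)/3 + x**2*cos(3*x)/3 + 4*x*sin(3*x)/9 + 4*x*cos(3*x)/9 - 31*sin(3*x)/27 + 4*cos(3*x)/27 + C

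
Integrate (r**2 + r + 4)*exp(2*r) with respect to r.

(r**2 + 4)*exp(2*r)/2 + C

Use integration by parts with u = r**2 + r + 4, dv = exp(2*r) dr, so v = exp(2*r)/2.
Apply parts 2 times (tabular method): alternate signs, differentiate u down to 0, integrate dv up.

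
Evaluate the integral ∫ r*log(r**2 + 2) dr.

Let u = r**2 + 2, so du = (2*r) dr.
The integral becomes (1/2)·∫ log(u) du; integrate by parts with u′=log(u), dv′=du.

r**2*log(r**2 + 2)/2 - r**2/2 + log(r**2 + 2) + C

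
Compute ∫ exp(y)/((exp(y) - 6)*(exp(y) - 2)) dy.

Let u = e^y, du = e^y dy.
The integral becomes ∫ du/((u-6)(u-2)); decompose into partial fractions.

log(exp(y) - 6)/4 - log(exp(y) - 2)/4 + C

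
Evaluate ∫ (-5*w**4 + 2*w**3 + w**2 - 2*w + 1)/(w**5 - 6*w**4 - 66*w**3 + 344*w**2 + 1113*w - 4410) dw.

Factor the denominator: (w - 7)**2*(w - 3)*(w + 5)*(w + 6).
Partial-fraction decomposition: -6863/(1521*(w + 6)) + 371/(128*(w + 5)) - 347/(1152*(w - 3)) - 4171/(1352*(w - 7)) - 3761/(208*(w - 7)**2).
Integrate each term; A/(w−a) gives A·log|w−a|; A/(w−a)² gives −A/(w−a).

-4171*log(w - 7)/1352 - 347*log(w - 3)/1152 + 371*log(w + 5)/128 - 6863*log(w + 6)/1521 + 3761/(208*w - 1456) + C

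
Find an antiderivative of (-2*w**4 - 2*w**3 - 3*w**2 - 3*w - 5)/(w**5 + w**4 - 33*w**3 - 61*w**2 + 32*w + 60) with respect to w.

-631*log(w - 6)/616 + log(w - 1)/12 - 5*log(w + 1)/56 + 3*log(w + 2)/8 - 355*log(w + 5)/264 + C

Factor the denominator: (w - 6)*(w - 1)*(w + 1)*(w + 2)*(w + 5).
Partial-fraction decomposition: -355/(264*(w + 5)) + 3/(8*(w + 2)) - 5/(56*(w + 1)) + 1/(12*(w - 1)) - 631/(616*(w - 6)).
Integrate each term: A/(w−a) contributes A·log|w−a|.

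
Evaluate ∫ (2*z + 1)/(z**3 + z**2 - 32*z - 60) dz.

13*log(z - 6)/88 + log(z + 2)/8 - 3*log(z + 5)/11 + C

Factor the denominator: (z - 6)*(z + 2)*(z + 5).
Partial-fraction decomposition: -3/(11*(z + 5)) + 1/(8*(z + 2)) + 13/(88*(z - 6)).
Integrate each term: A/(z−a) contributes A·log|z−a|.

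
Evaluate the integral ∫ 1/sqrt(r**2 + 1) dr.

log(r + sqrt(r**2 + 1)) + C

Substitute r = tan(θ), so dr = sec(θ)^2 dθ and the radical becomes sqrt(r**2 + 1) = sec(θ) by the Pythagorean identity.
Integrate the resulting trig expression in θ, then back-substitute tan(θ) = r, sec(θ) = sqrt(r**2 + 1) (absorbing any constant into C).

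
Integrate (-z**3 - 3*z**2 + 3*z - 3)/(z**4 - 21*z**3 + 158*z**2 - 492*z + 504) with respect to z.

-472*log(z - 7)/5 + 1491*log(z - 6)/16 + 17*log(z - 2)/80 - 309/(4*z - 24) + C

Factor the denominator: (z - 7)*(z - 6)**2*(z - 2).
Partial-fraction decomposition: 17/(80*(z - 2)) + 1491/(16*(z - 6)) + 309/(4*(z - 6)**2) - 472/(5*(z - 7)).
Integrate each term; A/(z−a) gives A·log|z−a|; A/(z−a)² gives −A/(z−a).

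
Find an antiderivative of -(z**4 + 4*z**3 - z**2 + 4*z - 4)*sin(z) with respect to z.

z**4*cos(z) - 4*z**3*sin(z) + 4*z**3*cos(z) - 12*z**2*sin(z) - 13*z**2*cos(z) + 26*z*sin(z) - 20*z*cos(z) + 20*sin(z) + 22*cos(z) + C

Use integration by parts with u = z**4 + 4*z**3 - z**2 + 4*z - 4, dv = -sin(z) dz, so v = cos(z).
Apply parts 4 times (tabular method): alternate signs, differentiate u down to 0, integrate dv up.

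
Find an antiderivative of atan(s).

Use integration by parts with u = arctan(s), dv = ds.
Then du = 1/(s**2 + 1) ds.

s*atan(s) - log(s**2 + 1)/2 + C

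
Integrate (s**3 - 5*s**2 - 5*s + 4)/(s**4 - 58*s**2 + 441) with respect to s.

67*log(s - 7)/560 + 29*log(s - 3)/240 - 53*log(s + 3)/240 + 549*log(s + 7)/560 + C

Factor the denominator: (s - 7)*(s - 3)*(s + 3)*(s + 7).
Partial-fraction decomposition: 549/(560*(s + 7)) - 53/(240*(s + 3)) + 29/(240*(s - 3)) + 67/(560*(s - 7)).
Integrate each term: A/(s−a) contributes A·log|s−a|.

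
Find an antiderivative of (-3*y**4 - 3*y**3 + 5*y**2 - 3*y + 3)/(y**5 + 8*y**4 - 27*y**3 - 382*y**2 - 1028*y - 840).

Factor the denominator: (y - 7)*(y + 2)**2*(y + 5)*(y + 6).
Partial-fraction decomposition: -3039/(208*(y + 6)) + 1357/(108*(y + 5)) - 1247/(3888*(y + 2)) - 5/(108*(y + 2)**2) - 8005/(12636*(y - 7)).
Integrate each term; A/(y−a) gives A·log|y−a|; A/(y−a)² gives −A/(y−a).

-8005*log(y - 7)/12636 - 1247*log(y + 2)/3888 + 1357*log(y + 5)/108 - 3039*log(y + 6)/208 + 5/(108*y + 216) + C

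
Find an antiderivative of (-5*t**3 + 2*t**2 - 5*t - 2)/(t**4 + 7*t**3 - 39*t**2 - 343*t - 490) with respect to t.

Factor the denominator: (t - 7)*(t + 2)*(t + 5)*(t + 7).
Partial-fraction decomposition: -923/(70*(t + 7)) + 349/(36*(t + 5)) - 56/(135*(t + 2)) - 827/(756*(t - 7)).
Integrate each term: A/(t−a) contributes A·log|t−a|.

-827*log(t - 7)/756 - 56*log(t + 2)/135 + 349*log(t + 5)/36 - 923*log(t + 7)/70 + C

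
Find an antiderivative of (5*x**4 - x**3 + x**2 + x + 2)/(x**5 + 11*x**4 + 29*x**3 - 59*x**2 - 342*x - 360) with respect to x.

Factor the denominator: (x - 3)*(x + 2)*(x + 3)*(x + 4)*(x + 5).
Partial-fraction decomposition: 409/(6*(x + 5)) - 97/(x + 4) + 110/(3*(x + 3)) - 46/(15*(x + 2)) + 7/(30*(x - 3)).
Integrate each term: A/(x−a) contributes A·log|x−a|.

7*log(x - 3)/30 - 46*log(x + 2)/15 + 110*log(x + 3)/3 - 97*log(x + 4) + 409*log(x + 5)/6 + C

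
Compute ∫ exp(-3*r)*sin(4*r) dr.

-3*exp(-3*r)*sin(4*r)/25 - 4*exp(-3*r)*cos(4*r)/25 + C

Let I denote the integral. Integrate by parts with u = sin(4*r), dv = exp(-3*r) dr, so v = -exp(-3*r)/3: I = -exp(-3*r)*sin(4*r)/3 + (4/3)·∫ exp(-3*r)*cos(4*r) dr.
Apply parts again with u = cos(4*r), dv = exp(-3*r) dr: ∫ exp(-3*r)*cos(4*r) dr = -exp(-3*r)*cos(4*r)/3 − (4/3)·I. Substituting back brings back I: I = -exp(-3*r)*sin(4*r)/3 - 4*exp(-3*r)*cos(4*r)/9 − (16/9)·I.
Solving for I: (1 + 16/9)·I equals the remaining terms, so I = (9/25)·(-exp(-3*r)*sin(4*r)/3 - 4*exp(-3*r)*cos(4*r)/9).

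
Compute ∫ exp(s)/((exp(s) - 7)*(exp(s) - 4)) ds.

Let u = e^s, du = e^s ds.
The integral becomes ∫ du/((u-7)(u-4)); decompose into partial fractions.

log(exp(s) - 7)/3 - log(exp(s) - 4)/3 + C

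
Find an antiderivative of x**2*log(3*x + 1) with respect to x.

Use integration by parts with u = log(3*x + 1), dv = x**2 dx.
Then du = 3/(3*x + 1) dx and v = x**3/3.

x**3*log(3*x + 1)/3 - x**3/9 + x**2/18 - x/27 + log(3*x + 1)/81 + C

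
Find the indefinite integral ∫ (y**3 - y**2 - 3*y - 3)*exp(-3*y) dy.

(-y**3 + 3*y + 4)*exp(-3*y)/3 + C

Use integration by parts with u = y**3 - y**2 - 3*y - 3, dv = exp(-3*y) dy, so v = -exp(-3*y)/3.
Apply parts 3 times (tabular method): alternate signs, differentiate u down to 0, integrate dv up.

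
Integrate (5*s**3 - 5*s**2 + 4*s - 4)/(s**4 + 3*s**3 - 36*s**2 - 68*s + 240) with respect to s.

172*log(s - 5)/99 - log(s - 2)/6 - 35*log(s + 4)/9 + 161*log(s + 6)/22 + C

Factor the denominator: (s - 5)*(s - 2)*(s + 4)*(s + 6).
Partial-fraction decomposition: 161/(22*(s + 6)) - 35/(9*(s + 4)) - 1/(6*(s - 2)) + 172/(99*(s - 5)).
Integrate each term: A/(s−a) contributes A·log|s−a|.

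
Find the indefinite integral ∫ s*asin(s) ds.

Use integration by parts with u = arcsin(s), dv = s ds.
Then du = 1/sqrt(-s**2 + 1) ds.

s**2*asin(s)/2 + s*sqrt(-s**2 + 1)/4 - asin(s)/4 + C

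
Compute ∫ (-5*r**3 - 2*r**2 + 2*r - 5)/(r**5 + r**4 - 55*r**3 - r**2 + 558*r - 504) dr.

-229*log(r - 6)/390 + 38*log(r - 3)/105 - log(r - 1)/40 - 11*log(r + 4)/42 + 799*log(r + 7)/1560 + C

Factor the denominator: (r - 6)*(r - 3)*(r - 1)*(r + 4)*(r + 7).
Partial-fraction decomposition: 799/(1560*(r + 7)) - 11/(42*(r + 4)) - 1/(40*(r - 1)) + 38/(105*(r - 3)) - 229/(390*(r - 6)).
Integrate each term: A/(r−a) contributes A·log|r−a|.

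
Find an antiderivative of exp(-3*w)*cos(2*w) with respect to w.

Let I denote the integral. Integrate by parts with u = cos(2*w), dv = exp(-3*w) dw, so v = -exp(-3*w)/3: I = -exp(-3*w)*cos(2*w)/3 − (2/3)·∫ exp(-3*w)*sin(2*w) dw.
Apply parts again with u = sin(2*w), dv = exp(-3*w) dw: ∫ exp(-3*w)*sin(2*w) dw = -exp(-3*w)*sin(2*w)/3 + (2/3)·I. Substituting back brings back I: I = 2*exp(-3*w)*sin(2*w)/9 - exp(-3*w)*cos(2*w)/3 − (4/9)·I.
Solving for I: (1 + 4/9)·I equals the remaining terms, so I = (9/13)·(2*exp(-3*w)*sin(2*w)/9 - exp(-3*w)*cos(2*w)/3).

2*exp(-3*w)*sin(2*w)/13 - 3*exp(-3*w)*cos(2*w)/13 + C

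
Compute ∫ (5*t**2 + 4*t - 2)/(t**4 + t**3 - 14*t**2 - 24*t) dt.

Factor the denominator: t*(t - 4)*(t + 2)*(t + 3).
Partial-fraction decomposition: -31/(21*(t + 3)) + 5/(6*(t + 2)) + 47/(84*(t - 4)) + 1/(12*t).
Integrate each term: A/(t−a) contributes A·log|t−a|.

log(t)/12 + 47*log(t - 4)/84 + 5*log(t + 2)/6 - 31*log(t + 3)/21 + C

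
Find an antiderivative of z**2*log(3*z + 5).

z**3*log(3*z + 5)/3 - z**3/9 + 5*z**2/18 - 25*z/27 + 125*log(3*z + 5)/81 + C

Use integration by parts with u = log(3*z + 5), dv = z**2 dz.
Then du = 3/(3*z + 5) dz and v = z**3/3.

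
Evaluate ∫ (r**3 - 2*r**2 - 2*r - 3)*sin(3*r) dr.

-r**3*cos(3*r)/3 + r**2*sin(3*r)/3 + 2*r**2*cos(3*r)/3 - 4*r*sin(3*r)/9 + 8*r*cos(3*r)/9 - 8*sin(3*r)/27 + 23*cos(3*r)/27 + C

Use integration by parts with u = r**3 - 2*r**2 - 2*r - 3, dv = sin(3*r) dr, so v = -cos(3*r)/3.
Apply parts 3 times (tabular method): alternate signs, differentiate u down to 0, integrate dv up.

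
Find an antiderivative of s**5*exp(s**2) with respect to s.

Let u = s², du = 2s ds; rewrite as (1/2)∫ u^2·exp(1u) du.
Now integrate by parts 2 times.

(s**4 - 2*s**2 + 2)*exp(s**2)/2 + C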